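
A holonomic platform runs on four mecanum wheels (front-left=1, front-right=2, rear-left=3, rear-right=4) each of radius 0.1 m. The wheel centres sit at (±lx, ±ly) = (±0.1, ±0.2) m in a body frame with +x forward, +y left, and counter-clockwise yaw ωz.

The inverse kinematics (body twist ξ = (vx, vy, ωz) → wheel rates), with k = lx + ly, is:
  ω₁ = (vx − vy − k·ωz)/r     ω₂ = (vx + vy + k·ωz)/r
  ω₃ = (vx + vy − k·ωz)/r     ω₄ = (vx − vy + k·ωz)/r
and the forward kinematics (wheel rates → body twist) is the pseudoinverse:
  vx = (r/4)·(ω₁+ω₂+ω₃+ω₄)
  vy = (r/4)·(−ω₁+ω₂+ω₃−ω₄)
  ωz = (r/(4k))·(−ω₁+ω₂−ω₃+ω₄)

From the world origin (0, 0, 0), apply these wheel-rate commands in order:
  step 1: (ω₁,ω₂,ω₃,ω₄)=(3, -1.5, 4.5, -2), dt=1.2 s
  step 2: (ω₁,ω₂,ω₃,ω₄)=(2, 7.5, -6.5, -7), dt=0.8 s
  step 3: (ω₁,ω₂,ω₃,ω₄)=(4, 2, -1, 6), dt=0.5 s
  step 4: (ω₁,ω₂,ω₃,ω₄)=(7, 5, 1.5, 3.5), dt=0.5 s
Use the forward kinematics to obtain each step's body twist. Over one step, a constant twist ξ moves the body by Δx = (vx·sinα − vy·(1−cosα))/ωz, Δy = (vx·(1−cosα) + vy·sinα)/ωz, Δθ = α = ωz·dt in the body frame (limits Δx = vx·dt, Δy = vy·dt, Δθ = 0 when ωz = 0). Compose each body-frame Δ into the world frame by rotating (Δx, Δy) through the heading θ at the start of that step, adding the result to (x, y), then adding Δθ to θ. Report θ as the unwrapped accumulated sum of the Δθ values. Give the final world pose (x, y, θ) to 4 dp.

(0.3685, -0.2039, -0.5583)

step 1: ξ=(vx,vy,ωz)=(0.1000, 0.0500, -0.9167), dt=1.2 → body Δ=(0.1270, -0.0110, -1.1000) → world pose (0.1270, -0.0110, -1.1000)
step 2: ξ=(vx,vy,ωz)=(-0.1000, 0.1500, 0.4167), dt=0.8 → body Δ=(-0.0983, 0.1046, 0.3333) → world pose (0.1756, 0.1241, -0.7667)
step 3: ξ=(vx,vy,ωz)=(0.2750, -0.2250, 0.4167), dt=0.5 → body Δ=(0.1482, -0.0974, 0.2083) → world pose (0.2148, -0.0489, -0.5583)
step 4: ξ=(vx,vy,ωz)=(0.4250, -0.1000, 0.0000), dt=0.5 → body Δ=(0.2125, -0.0500, 0.0000) → world pose (0.3685, -0.2039, -0.5583)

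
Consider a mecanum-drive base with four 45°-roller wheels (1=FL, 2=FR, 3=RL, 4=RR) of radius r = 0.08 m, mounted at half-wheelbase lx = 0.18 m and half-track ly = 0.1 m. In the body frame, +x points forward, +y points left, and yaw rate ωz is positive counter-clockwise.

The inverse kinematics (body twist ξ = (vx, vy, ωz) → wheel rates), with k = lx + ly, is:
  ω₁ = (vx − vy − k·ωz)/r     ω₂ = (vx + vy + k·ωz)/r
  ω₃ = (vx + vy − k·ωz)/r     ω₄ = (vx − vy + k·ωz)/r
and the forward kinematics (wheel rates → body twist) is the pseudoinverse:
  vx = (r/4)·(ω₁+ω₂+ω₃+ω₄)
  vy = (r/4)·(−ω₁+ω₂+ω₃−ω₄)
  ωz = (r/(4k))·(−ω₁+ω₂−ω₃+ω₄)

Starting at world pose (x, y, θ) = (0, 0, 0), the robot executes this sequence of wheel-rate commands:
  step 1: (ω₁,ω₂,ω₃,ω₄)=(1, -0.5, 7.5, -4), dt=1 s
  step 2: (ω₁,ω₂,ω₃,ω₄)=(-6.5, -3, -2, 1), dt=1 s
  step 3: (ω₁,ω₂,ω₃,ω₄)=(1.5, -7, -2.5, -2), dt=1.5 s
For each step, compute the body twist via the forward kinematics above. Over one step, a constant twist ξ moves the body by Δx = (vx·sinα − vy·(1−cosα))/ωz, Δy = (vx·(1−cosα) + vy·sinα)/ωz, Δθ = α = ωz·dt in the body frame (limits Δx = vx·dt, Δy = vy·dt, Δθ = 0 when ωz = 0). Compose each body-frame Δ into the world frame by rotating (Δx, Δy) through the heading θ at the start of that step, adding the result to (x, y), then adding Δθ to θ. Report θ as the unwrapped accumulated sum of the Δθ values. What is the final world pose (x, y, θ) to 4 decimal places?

step 1: ξ=(vx,vy,ωz)=(0.0800, 0.2000, -0.9286), dt=1.0 → body Δ=(0.1554, 0.1379, -0.9286) → world pose (0.1554, 0.1379, -0.9286)
step 2: ξ=(vx,vy,ωz)=(-0.2100, 0.0100, 0.4643), dt=1.0 → body Δ=(-0.2048, -0.0382, 0.4643) → world pose (0.0021, 0.2790, -0.4643)
step 3: ξ=(vx,vy,ωz)=(-0.2000, -0.1800, -0.5714), dt=1.5 → body Δ=(-0.3734, -0.1172, -0.8571) → world pose (-0.3843, 0.3414, -1.3214)

(-0.3843, 0.3414, -1.3214)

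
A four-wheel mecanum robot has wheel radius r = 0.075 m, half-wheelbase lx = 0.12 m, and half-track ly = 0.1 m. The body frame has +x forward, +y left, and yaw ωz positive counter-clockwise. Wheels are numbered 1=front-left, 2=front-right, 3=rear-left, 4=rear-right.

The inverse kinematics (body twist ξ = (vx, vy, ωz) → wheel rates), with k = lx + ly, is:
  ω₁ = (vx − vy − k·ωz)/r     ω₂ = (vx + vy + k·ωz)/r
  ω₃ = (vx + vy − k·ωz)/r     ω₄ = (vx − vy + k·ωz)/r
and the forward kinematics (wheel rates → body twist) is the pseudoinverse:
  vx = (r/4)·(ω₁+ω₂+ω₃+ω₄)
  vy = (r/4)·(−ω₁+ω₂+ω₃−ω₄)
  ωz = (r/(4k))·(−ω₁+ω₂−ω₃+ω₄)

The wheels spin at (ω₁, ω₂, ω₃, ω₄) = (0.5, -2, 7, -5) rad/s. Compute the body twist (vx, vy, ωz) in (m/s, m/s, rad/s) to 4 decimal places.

k = lx + ly = 0.12 + 0.1 = 0.2200
ω₁+ω₂+ω₃+ω₄ = 0.5000  →  vx = (0.075/4)·0.5000 = 0.0094
−ω₁+ω₂+ω₃−ω₄ = 9.5000  →  vy = (0.075/4)·9.5000 = 0.1781
−ω₁+ω₂−ω₃+ω₄ = -14.5000  →  ωz = (0.075/0.8800)·-14.5000 = -1.2358

(0.0094, 0.1781, -1.2358)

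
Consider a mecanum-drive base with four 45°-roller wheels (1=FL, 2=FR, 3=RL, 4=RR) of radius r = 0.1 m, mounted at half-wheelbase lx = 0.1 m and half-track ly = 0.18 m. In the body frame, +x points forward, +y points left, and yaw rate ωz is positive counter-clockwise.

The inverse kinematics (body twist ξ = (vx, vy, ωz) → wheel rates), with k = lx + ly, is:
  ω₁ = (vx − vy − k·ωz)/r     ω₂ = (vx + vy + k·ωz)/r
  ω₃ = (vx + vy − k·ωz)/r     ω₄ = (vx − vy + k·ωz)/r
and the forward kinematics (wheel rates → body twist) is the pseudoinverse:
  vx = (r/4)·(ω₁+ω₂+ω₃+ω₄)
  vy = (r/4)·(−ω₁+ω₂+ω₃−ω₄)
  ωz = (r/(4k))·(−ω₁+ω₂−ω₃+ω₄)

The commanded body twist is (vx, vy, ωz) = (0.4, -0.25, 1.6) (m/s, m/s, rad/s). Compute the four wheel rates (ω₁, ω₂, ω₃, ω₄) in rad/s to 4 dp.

(2.0200, 5.9800, -2.9800, 10.9800)

k = lx + ly = 0.1 + 0.18 = 0.2800;  k·ωz = 0.2800·1.6 = 0.4480
ω₁ (FL) = (vx − vy − k·ωz)/r = 0.2020/0.1 = 2.0200
ω₂ (FR) = (vx + vy + k·ωz)/r = 0.5980/0.1 = 5.9800
ω₃ (RL) = (vx + vy − k·ωz)/r = -0.2980/0.1 = -2.9800
ω₄ (RR) = (vx − vy + k·ωz)/r = 1.0980/0.1 = 10.9800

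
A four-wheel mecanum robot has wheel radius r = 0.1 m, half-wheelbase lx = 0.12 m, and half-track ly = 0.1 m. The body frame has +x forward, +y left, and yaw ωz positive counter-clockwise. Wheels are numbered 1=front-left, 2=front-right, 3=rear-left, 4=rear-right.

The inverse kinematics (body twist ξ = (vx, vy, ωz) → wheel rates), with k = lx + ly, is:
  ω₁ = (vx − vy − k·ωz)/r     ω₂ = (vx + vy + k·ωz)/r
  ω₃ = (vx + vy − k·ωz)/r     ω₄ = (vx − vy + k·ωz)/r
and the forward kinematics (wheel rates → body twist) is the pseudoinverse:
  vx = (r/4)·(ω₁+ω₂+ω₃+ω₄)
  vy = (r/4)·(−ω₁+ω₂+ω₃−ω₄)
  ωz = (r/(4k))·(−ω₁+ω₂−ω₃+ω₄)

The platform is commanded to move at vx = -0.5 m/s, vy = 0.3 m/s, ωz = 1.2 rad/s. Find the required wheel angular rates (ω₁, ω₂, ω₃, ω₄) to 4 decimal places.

k = lx + ly = 0.12 + 0.1 = 0.2200;  k·ωz = 0.2200·1.2 = 0.2640
ω₁ (FL) = (vx − vy − k·ωz)/r = -1.0640/0.1 = -10.6400
ω₂ (FR) = (vx + vy + k·ωz)/r = 0.0640/0.1 = 0.6400
ω₃ (RL) = (vx + vy − k·ωz)/r = -0.4640/0.1 = -4.6400
ω₄ (RR) = (vx − vy + k·ωz)/r = -0.5360/0.1 = -5.3600

(-10.6400, 0.6400, -4.6400, -5.3600)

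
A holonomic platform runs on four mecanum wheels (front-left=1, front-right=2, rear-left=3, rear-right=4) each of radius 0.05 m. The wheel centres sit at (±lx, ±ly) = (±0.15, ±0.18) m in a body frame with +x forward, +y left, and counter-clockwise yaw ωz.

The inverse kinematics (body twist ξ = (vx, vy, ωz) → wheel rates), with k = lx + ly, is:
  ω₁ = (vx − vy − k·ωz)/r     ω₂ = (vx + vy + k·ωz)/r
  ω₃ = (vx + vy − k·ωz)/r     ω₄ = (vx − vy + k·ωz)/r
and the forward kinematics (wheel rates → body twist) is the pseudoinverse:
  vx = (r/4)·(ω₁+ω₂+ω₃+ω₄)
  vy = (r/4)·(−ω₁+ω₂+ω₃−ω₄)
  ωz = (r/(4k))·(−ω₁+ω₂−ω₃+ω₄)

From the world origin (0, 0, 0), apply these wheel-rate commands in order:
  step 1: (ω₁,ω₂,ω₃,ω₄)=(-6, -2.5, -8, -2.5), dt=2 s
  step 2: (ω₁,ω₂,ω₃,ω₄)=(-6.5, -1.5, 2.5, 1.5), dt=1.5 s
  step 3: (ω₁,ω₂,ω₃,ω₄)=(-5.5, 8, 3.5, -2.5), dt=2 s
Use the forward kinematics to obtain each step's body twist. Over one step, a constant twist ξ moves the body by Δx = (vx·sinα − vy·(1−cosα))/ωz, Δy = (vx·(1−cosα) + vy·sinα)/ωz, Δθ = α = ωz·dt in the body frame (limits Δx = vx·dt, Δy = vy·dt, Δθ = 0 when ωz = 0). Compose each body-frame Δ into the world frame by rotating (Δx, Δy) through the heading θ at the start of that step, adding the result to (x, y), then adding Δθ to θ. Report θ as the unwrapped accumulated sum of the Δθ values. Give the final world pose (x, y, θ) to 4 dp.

(-0.9705, 0.0807, 1.4773)

step 1: ξ=(vx,vy,ωz)=(-0.2375, -0.0250, 0.3409), dt=2.0 → body Δ=(-0.4226, -0.2020, 0.6818) → world pose (-0.4226, -0.2020, 0.6818)
step 2: ξ=(vx,vy,ωz)=(-0.0500, 0.0750, 0.1515), dt=1.5 → body Δ=(-0.0871, 0.1030, 0.2273) → world pose (-0.5552, -0.1768, 0.9091)
step 3: ξ=(vx,vy,ωz)=(0.0438, 0.2438, 0.2841), dt=2.0 → body Δ=(-0.0519, 0.4859, 0.5682) → world pose (-0.9705, 0.0807, 1.4773)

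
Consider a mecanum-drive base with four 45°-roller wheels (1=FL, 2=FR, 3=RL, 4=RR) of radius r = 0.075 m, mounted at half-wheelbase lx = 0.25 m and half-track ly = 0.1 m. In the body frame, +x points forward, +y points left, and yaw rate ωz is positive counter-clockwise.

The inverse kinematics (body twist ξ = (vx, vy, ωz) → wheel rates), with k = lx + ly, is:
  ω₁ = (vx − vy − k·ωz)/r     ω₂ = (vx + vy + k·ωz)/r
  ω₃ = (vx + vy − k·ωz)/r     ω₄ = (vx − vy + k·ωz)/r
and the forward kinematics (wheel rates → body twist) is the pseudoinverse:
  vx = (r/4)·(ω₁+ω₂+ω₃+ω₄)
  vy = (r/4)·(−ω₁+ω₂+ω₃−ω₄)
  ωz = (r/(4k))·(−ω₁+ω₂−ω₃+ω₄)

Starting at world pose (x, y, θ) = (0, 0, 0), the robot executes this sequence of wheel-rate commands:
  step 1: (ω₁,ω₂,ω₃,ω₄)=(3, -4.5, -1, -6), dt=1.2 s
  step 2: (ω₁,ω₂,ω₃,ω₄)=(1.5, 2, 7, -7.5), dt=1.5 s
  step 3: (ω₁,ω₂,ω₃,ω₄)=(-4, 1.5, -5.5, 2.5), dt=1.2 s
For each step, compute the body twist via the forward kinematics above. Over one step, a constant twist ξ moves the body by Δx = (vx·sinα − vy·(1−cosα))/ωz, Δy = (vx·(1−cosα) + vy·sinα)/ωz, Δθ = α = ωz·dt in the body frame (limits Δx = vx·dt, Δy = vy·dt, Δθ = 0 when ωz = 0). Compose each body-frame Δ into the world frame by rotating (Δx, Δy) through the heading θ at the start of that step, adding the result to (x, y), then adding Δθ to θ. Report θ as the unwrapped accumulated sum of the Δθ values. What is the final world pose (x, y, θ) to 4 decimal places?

(0.1517, 0.1408, -1.0607)

step 1: ξ=(vx,vy,ωz)=(-0.1594, -0.0469, -0.6696), dt=1.2 → body Δ=(-0.1927, 0.0224, -0.8036) → world pose (-0.1927, 0.0224, -0.8036)
step 2: ξ=(vx,vy,ωz)=(0.0563, 0.2812, -0.7500), dt=1.5 → body Δ=(0.2810, 0.2957, -1.1250) → world pose (0.2152, 0.0254, -1.9286)
step 3: ξ=(vx,vy,ωz)=(-0.1031, -0.0469, 0.7232), dt=1.2 → body Δ=(-0.0859, -0.0999, 0.8679) → world pose (0.1517, 0.1408, -1.0607)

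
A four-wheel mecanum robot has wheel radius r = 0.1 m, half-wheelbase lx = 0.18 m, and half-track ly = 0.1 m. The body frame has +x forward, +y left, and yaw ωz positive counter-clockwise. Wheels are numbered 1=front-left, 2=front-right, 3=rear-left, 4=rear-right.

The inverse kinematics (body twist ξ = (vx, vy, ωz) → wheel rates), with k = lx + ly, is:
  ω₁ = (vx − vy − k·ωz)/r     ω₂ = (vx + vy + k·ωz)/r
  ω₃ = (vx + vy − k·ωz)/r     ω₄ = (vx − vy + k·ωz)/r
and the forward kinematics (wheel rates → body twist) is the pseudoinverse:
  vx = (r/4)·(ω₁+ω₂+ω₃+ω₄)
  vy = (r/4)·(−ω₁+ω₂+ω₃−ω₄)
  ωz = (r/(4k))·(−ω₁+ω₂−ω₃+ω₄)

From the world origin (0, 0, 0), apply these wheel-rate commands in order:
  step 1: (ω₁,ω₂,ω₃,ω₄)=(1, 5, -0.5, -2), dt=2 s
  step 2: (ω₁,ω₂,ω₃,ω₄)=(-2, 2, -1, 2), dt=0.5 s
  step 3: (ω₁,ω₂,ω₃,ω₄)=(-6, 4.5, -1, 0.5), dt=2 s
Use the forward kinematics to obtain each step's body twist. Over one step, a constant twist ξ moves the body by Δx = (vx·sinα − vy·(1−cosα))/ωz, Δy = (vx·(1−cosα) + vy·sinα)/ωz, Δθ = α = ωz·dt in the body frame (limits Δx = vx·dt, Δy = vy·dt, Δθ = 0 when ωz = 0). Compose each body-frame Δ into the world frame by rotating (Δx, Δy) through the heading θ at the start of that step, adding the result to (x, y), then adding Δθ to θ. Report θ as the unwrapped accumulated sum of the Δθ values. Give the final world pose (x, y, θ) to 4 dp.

(-0.2233, 0.1479, 2.9018)

step 1: ξ=(vx,vy,ωz)=(0.0875, 0.1375, 0.2232), dt=2.0 → body Δ=(0.1089, 0.3044, 0.4464) → world pose (0.1089, 0.3044, 0.4464)
step 2: ξ=(vx,vy,ωz)=(0.0250, 0.0250, 0.6250), dt=0.5 → body Δ=(0.0104, 0.0142, 0.3125) → world pose (0.1121, 0.3217, 0.7589)
step 3: ξ=(vx,vy,ωz)=(-0.0500, 0.2250, 1.0714), dt=2.0 → body Δ=(-0.3629, 0.1046, 2.1429) → world pose (-0.2233, 0.1479, 2.9018)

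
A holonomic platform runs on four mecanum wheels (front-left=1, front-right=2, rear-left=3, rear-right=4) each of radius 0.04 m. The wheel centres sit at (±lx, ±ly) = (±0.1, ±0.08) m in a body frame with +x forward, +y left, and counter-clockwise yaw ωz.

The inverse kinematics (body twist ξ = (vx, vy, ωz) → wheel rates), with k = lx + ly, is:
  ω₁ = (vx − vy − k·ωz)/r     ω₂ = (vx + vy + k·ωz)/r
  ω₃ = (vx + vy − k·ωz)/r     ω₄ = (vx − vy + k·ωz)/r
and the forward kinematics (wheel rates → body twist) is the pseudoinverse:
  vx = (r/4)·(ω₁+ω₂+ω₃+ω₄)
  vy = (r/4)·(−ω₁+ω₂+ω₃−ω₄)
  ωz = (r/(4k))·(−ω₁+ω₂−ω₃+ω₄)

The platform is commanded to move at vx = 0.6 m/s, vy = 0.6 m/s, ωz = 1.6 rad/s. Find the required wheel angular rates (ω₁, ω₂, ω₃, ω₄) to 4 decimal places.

(-7.2000, 37.2000, 22.8000, 7.2000)

k = lx + ly = 0.1 + 0.08 = 0.1800;  k·ωz = 0.1800·1.6 = 0.2880
ω₁ (FL) = (vx − vy − k·ωz)/r = -0.2880/0.04 = -7.2000
ω₂ (FR) = (vx + vy + k·ωz)/r = 1.4880/0.04 = 37.2000
ω₃ (RL) = (vx + vy − k·ωz)/r = 0.9120/0.04 = 22.8000
ω₄ (RR) = (vx − vy + k·ωz)/r = 0.2880/0.04 = 7.2000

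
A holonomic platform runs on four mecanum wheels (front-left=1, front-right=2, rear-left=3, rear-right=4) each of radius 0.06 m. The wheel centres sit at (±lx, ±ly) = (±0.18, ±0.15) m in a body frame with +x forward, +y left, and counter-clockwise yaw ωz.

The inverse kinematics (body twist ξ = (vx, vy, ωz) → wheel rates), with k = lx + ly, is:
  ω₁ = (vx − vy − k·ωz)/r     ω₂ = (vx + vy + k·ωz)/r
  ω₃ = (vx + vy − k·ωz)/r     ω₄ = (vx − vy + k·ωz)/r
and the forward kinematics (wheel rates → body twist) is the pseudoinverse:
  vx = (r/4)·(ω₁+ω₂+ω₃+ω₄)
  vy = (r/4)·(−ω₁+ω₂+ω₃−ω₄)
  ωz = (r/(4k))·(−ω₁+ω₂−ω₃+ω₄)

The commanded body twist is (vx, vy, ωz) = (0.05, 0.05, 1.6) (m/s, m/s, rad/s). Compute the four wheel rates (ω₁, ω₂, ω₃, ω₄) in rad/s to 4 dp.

(-8.8000, 10.4667, -7.1333, 8.8000)

k = lx + ly = 0.18 + 0.15 = 0.3300;  k·ωz = 0.3300·1.6 = 0.5280
ω₁ (FL) = (vx − vy − k·ωz)/r = -0.5280/0.06 = -8.8000
ω₂ (FR) = (vx + vy + k·ωz)/r = 0.6280/0.06 = 10.4667
ω₃ (RL) = (vx + vy − k·ωz)/r = -0.4280/0.06 = -7.1333
ω₄ (RR) = (vx − vy + k·ωz)/r = 0.5280/0.06 = 8.8000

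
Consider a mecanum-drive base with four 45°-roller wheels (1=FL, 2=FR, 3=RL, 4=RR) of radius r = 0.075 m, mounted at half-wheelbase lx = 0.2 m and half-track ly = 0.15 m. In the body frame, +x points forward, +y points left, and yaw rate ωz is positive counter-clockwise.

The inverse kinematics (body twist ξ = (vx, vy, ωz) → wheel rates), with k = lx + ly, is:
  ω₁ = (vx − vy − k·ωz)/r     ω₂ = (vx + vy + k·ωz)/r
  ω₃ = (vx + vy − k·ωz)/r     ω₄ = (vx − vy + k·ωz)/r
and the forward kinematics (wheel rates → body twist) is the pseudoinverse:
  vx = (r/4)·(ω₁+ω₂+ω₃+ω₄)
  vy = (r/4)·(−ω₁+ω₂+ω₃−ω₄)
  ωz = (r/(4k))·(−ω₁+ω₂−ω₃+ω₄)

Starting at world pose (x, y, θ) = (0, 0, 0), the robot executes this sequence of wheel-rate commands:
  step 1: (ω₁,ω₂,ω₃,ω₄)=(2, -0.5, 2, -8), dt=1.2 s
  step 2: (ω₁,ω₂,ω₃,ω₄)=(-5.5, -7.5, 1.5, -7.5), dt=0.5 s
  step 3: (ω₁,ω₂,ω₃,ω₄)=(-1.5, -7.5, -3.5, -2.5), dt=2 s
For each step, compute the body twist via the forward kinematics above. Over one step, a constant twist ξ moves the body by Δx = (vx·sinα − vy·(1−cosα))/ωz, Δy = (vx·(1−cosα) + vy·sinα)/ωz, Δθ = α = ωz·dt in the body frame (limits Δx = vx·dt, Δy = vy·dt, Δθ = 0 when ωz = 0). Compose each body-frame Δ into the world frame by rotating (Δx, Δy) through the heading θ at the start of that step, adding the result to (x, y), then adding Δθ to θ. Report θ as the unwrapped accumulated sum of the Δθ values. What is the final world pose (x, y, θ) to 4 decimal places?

(-0.4433, 0.8636, -1.6339)

step 1: ξ=(vx,vy,ωz)=(-0.0844, 0.1406, -0.6696), dt=1.2 → body Δ=(-0.0265, 0.1897, -0.8036) → world pose (-0.0265, 0.1897, -0.8036)
step 2: ξ=(vx,vy,ωz)=(-0.3563, 0.1312, -0.5893), dt=0.5 → body Δ=(-0.1660, 0.0907, -0.2946) → world pose (-0.0764, 0.3722, -1.0982)
step 3: ξ=(vx,vy,ωz)=(-0.2812, -0.1313, -0.2679), dt=2.0 → body Δ=(-0.6046, -0.1030, -0.5357) → world pose (-0.4433, 0.8636, -1.6339)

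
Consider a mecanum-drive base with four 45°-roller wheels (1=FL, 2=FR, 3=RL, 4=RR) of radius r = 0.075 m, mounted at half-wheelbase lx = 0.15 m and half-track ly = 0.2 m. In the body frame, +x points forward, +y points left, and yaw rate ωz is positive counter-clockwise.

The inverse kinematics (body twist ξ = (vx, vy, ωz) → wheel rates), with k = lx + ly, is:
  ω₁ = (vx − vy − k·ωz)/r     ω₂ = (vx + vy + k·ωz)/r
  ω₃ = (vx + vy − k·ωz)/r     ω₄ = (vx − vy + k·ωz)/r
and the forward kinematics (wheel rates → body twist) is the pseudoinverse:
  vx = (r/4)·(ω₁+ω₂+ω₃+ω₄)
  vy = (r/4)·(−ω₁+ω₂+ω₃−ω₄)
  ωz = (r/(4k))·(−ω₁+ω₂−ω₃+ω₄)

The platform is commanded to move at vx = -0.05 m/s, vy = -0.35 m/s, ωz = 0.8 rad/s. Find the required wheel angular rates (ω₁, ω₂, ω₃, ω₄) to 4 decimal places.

k = lx + ly = 0.15 + 0.2 = 0.3500;  k·ωz = 0.3500·0.8 = 0.2800
ω₁ (FL) = (vx − vy − k·ωz)/r = 0.0200/0.075 = 0.2667
ω₂ (FR) = (vx + vy + k·ωz)/r = -0.1200/0.075 = -1.6000
ω₃ (RL) = (vx + vy − k·ωz)/r = -0.6800/0.075 = -9.0667
ω₄ (RR) = (vx − vy + k·ωz)/r = 0.5800/0.075 = 7.7333

(0.2667, -1.6000, -9.0667, 7.7333)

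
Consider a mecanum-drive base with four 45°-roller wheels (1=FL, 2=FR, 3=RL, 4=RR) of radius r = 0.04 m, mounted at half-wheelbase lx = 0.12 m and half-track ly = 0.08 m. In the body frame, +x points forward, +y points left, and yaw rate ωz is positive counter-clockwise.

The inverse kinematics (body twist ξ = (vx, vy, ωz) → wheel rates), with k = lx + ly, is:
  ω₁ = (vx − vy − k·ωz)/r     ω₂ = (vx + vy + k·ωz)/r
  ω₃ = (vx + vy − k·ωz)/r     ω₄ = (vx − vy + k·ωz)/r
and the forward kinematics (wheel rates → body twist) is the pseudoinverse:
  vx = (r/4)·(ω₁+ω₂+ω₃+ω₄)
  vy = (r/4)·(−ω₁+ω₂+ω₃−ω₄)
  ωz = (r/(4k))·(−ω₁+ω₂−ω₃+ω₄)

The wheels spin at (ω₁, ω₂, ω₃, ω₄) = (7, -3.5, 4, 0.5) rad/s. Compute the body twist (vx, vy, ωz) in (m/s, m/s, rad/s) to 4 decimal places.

k = lx + ly = 0.12 + 0.08 = 0.2000
ω₁+ω₂+ω₃+ω₄ = 8.0000  →  vx = (0.04/4)·8.0000 = 0.0800
−ω₁+ω₂+ω₃−ω₄ = -7.0000  →  vy = (0.04/4)·-7.0000 = -0.0700
−ω₁+ω₂−ω₃+ω₄ = -14.0000  →  ωz = (0.04/0.8000)·-14.0000 = -0.7000

(0.0800, -0.0700, -0.7000)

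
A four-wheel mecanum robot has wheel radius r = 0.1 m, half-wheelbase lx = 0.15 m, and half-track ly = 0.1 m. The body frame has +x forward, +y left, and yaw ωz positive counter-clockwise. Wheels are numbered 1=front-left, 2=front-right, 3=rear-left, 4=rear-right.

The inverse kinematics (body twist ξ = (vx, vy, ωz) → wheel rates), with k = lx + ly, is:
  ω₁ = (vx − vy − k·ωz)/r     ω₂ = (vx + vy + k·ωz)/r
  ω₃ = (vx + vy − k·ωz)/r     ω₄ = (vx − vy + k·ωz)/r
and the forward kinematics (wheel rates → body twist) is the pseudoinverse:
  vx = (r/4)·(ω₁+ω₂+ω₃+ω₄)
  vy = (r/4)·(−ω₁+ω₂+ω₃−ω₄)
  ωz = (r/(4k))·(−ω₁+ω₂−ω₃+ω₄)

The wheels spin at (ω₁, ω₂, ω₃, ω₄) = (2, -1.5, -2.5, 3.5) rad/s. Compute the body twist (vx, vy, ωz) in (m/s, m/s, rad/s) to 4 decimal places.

k = lx + ly = 0.15 + 0.1 = 0.2500
ω₁+ω₂+ω₃+ω₄ = 1.5000  →  vx = (0.1/4)·1.5000 = 0.0375
−ω₁+ω₂+ω₃−ω₄ = -9.5000  →  vy = (0.1/4)·-9.5000 = -0.2375
−ω₁+ω₂−ω₃+ω₄ = 2.5000  →  ωz = (0.1/1.0000)·2.5000 = 0.2500

(0.0375, -0.2375, 0.2500)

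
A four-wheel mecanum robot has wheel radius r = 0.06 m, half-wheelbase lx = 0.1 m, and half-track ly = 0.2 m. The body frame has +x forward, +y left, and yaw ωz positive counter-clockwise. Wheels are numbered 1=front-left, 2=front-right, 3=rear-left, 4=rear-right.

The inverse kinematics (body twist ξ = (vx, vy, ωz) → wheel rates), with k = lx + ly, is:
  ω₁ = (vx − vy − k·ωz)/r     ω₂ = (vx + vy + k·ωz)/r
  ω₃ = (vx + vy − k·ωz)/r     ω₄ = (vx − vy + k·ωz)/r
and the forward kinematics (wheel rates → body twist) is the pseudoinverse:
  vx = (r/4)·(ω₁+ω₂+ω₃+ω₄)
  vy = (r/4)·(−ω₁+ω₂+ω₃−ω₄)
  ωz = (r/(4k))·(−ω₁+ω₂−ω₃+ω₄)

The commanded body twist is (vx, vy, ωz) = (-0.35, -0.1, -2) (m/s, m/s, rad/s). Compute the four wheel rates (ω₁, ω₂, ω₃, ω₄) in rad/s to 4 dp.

(5.8333, -17.5000, 2.5000, -14.1667)

k = lx + ly = 0.1 + 0.2 = 0.3000;  k·ωz = 0.3000·-2 = -0.6000
ω₁ (FL) = (vx − vy − k·ωz)/r = 0.3500/0.06 = 5.8333
ω₂ (FR) = (vx + vy + k·ωz)/r = -1.0500/0.06 = -17.5000
ω₃ (RL) = (vx + vy − k·ωz)/r = 0.1500/0.06 = 2.5000
ω₄ (RR) = (vx − vy + k·ωz)/r = -0.8500/0.06 = -14.1667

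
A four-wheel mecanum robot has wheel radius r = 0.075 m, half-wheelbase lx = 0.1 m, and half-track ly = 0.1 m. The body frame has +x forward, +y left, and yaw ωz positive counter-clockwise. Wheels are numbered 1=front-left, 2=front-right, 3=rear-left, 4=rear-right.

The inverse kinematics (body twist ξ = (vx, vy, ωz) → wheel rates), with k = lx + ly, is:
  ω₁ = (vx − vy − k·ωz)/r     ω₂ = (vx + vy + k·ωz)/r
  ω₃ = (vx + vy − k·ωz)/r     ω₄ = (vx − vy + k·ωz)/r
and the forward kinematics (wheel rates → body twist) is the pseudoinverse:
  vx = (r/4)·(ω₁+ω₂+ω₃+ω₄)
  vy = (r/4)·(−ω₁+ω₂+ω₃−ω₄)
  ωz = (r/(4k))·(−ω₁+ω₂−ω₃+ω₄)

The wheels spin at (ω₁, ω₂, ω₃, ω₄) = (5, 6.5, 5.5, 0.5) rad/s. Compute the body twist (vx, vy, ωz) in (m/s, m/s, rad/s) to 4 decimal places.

(0.3281, 0.1219, -0.3281)

k = lx + ly = 0.1 + 0.1 = 0.2000
ω₁+ω₂+ω₃+ω₄ = 17.5000  →  vx = (0.075/4)·17.5000 = 0.3281
−ω₁+ω₂+ω₃−ω₄ = 6.5000  →  vy = (0.075/4)·6.5000 = 0.1219
−ω₁+ω₂−ω₃+ω₄ = -3.5000  →  ωz = (0.075/0.8000)·-3.5000 = -0.3281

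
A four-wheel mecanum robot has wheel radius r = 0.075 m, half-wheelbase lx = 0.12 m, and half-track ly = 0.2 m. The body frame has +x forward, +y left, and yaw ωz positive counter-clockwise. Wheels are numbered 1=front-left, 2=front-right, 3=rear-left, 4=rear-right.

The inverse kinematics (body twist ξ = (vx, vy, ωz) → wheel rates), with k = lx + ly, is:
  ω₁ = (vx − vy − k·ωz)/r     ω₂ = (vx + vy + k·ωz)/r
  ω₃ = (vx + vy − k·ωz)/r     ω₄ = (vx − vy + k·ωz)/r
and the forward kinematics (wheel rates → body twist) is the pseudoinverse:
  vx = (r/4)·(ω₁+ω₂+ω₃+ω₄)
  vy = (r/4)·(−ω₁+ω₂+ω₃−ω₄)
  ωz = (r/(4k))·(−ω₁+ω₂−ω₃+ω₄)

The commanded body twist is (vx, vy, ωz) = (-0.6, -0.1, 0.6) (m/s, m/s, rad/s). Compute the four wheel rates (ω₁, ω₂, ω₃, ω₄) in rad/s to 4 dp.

(-9.2267, -6.7733, -11.8933, -4.1067)

k = lx + ly = 0.12 + 0.2 = 0.3200;  k·ωz = 0.3200·0.6 = 0.1920
ω₁ (FL) = (vx − vy − k·ωz)/r = -0.6920/0.075 = -9.2267
ω₂ (FR) = (vx + vy + k·ωz)/r = -0.5080/0.075 = -6.7733
ω₃ (RL) = (vx + vy − k·ωz)/r = -0.8920/0.075 = -11.8933
ω₄ (RR) = (vx − vy + k·ωz)/r = -0.3080/0.075 = -4.1067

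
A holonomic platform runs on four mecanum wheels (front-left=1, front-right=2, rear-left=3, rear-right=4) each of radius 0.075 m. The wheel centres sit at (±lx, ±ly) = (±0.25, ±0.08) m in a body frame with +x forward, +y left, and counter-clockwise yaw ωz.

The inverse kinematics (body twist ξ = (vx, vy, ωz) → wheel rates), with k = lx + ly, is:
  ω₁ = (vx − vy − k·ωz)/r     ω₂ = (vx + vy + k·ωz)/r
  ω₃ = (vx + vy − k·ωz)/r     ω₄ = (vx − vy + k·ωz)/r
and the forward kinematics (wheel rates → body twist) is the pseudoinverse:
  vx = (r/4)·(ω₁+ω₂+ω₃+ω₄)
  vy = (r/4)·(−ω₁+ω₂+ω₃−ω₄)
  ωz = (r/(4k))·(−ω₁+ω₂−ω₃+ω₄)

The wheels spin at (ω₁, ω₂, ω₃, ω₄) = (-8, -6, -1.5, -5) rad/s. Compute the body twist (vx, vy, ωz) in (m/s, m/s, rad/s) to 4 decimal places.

(-0.3844, 0.1031, -0.0852)

k = lx + ly = 0.25 + 0.08 = 0.3300
ω₁+ω₂+ω₃+ω₄ = -20.5000  →  vx = (0.075/4)·-20.5000 = -0.3844
−ω₁+ω₂+ω₃−ω₄ = 5.5000  →  vy = (0.075/4)·5.5000 = 0.1031
−ω₁+ω₂−ω₃+ω₄ = -1.5000  →  ωz = (0.075/1.3200)·-1.5000 = -0.0852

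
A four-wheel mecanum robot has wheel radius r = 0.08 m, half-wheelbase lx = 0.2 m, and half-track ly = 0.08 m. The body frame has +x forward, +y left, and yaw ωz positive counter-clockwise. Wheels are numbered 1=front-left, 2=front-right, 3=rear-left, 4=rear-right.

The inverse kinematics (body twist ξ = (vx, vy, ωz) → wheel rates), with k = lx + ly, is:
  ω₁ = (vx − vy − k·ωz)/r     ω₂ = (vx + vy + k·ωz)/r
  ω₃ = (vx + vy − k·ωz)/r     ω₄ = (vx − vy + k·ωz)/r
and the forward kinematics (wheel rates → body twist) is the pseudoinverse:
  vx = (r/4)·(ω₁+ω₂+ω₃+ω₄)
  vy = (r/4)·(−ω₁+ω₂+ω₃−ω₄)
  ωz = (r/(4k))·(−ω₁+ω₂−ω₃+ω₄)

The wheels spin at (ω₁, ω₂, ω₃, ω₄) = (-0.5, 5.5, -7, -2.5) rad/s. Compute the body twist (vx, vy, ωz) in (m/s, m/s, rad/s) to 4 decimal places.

k = lx + ly = 0.2 + 0.08 = 0.2800
ω₁+ω₂+ω₃+ω₄ = -4.5000  →  vx = (0.08/4)·-4.5000 = -0.0900
−ω₁+ω₂+ω₃−ω₄ = 1.5000  →  vy = (0.08/4)·1.5000 = 0.0300
−ω₁+ω₂−ω₃+ω₄ = 10.5000  →  ωz = (0.08/1.1200)·10.5000 = 0.7500

(-0.0900, 0.0300, 0.7500)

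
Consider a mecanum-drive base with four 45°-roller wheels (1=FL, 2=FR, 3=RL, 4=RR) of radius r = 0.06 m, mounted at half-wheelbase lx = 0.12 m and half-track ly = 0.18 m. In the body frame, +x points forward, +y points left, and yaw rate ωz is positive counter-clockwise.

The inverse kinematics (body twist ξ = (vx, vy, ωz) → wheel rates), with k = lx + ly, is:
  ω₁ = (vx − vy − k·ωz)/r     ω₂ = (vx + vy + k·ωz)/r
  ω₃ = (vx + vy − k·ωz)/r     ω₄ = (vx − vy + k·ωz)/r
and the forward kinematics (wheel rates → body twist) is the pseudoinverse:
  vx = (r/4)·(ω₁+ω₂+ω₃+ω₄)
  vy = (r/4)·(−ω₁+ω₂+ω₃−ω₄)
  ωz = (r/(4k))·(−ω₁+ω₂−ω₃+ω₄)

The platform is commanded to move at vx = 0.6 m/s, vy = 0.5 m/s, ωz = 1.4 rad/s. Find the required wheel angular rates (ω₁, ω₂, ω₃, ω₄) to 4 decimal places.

(-5.3333, 25.3333, 11.3333, 8.6667)

k = lx + ly = 0.12 + 0.18 = 0.3000;  k·ωz = 0.3000·1.4 = 0.4200
ω₁ (FL) = (vx − vy − k·ωz)/r = -0.3200/0.06 = -5.3333
ω₂ (FR) = (vx + vy + k·ωz)/r = 1.5200/0.06 = 25.3333
ω₃ (RL) = (vx + vy − k·ωz)/r = 0.6800/0.06 = 11.3333
ω₄ (RR) = (vx − vy + k·ωz)/r = 0.5200/0.06 = 8.6667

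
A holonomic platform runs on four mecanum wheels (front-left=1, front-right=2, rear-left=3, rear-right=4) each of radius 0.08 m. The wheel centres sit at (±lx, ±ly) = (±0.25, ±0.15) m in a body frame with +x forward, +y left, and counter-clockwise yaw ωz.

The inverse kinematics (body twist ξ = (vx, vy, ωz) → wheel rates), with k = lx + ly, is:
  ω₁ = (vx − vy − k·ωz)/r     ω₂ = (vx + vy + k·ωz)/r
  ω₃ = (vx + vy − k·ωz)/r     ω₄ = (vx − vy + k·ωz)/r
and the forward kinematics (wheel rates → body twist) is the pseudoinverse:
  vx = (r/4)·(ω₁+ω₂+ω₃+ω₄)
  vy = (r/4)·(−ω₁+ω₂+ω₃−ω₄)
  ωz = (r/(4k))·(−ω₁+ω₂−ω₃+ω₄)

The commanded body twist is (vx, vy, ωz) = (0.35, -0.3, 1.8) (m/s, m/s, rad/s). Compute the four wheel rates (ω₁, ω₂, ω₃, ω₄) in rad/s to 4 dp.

k = lx + ly = 0.25 + 0.15 = 0.4000;  k·ωz = 0.4000·1.8 = 0.7200
ω₁ (FL) = (vx − vy − k·ωz)/r = -0.0700/0.08 = -0.8750
ω₂ (FR) = (vx + vy + k·ωz)/r = 0.7700/0.08 = 9.6250
ω₃ (RL) = (vx + vy − k·ωz)/r = -0.6700/0.08 = -8.3750
ω₄ (RR) = (vx − vy + k·ωz)/r = 1.3700/0.08 = 17.1250

(-0.8750, 9.6250, -8.3750, 17.1250)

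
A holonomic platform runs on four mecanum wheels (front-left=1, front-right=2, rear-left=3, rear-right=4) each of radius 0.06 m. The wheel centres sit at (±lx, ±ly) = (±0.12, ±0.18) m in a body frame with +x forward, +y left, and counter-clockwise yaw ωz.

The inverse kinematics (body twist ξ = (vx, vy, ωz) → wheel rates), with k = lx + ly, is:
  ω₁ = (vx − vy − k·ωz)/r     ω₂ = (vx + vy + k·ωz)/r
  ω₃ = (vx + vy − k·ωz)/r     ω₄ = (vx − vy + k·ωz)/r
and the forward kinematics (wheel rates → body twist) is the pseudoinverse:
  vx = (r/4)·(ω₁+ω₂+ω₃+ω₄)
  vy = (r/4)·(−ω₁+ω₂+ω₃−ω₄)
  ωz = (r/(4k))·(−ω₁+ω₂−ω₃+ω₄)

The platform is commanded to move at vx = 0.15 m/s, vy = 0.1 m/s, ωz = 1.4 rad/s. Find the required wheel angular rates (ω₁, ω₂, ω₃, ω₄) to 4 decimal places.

(-6.1667, 11.1667, -2.8333, 7.8333)

k = lx + ly = 0.12 + 0.18 = 0.3000;  k·ωz = 0.3000·1.4 = 0.4200
ω₁ (FL) = (vx − vy − k·ωz)/r = -0.3700/0.06 = -6.1667
ω₂ (FR) = (vx + vy + k·ωz)/r = 0.6700/0.06 = 11.1667
ω₃ (RL) = (vx + vy − k·ωz)/r = -0.1700/0.06 = -2.8333
ω₄ (RR) = (vx − vy + k·ωz)/r = 0.4700/0.06 = 7.8333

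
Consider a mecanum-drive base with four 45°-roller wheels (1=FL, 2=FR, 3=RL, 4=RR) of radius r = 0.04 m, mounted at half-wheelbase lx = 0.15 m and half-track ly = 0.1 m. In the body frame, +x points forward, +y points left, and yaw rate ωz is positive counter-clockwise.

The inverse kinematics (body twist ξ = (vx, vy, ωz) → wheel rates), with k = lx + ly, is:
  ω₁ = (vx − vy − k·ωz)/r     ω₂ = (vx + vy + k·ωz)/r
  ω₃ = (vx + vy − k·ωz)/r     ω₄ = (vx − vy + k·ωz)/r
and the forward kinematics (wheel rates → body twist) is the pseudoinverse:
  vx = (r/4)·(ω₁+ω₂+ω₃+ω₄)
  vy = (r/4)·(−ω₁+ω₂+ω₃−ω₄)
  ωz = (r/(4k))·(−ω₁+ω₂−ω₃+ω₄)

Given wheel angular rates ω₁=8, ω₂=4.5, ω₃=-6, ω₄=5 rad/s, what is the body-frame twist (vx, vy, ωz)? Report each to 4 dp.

(0.1150, -0.1450, 0.3000)

k = lx + ly = 0.15 + 0.1 = 0.2500
ω₁+ω₂+ω₃+ω₄ = 11.5000  →  vx = (0.04/4)·11.5000 = 0.1150
−ω₁+ω₂+ω₃−ω₄ = -14.5000  →  vy = (0.04/4)·-14.5000 = -0.1450
−ω₁+ω₂−ω₃+ω₄ = 7.5000  →  ωz = (0.04/1.0000)·7.5000 = 0.3000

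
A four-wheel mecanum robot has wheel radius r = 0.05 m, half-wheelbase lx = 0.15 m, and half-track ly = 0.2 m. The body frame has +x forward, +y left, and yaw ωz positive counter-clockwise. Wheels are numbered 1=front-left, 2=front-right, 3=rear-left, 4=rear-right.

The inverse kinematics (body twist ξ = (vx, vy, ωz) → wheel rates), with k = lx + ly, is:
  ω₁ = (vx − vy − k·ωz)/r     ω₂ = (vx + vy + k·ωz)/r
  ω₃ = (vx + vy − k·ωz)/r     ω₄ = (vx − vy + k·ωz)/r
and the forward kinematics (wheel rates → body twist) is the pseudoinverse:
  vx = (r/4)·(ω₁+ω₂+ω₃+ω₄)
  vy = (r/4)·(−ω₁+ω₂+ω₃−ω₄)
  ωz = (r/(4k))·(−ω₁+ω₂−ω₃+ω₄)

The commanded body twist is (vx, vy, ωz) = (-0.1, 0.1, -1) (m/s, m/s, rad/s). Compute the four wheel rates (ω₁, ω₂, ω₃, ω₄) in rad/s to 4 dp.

k = lx + ly = 0.15 + 0.2 = 0.3500;  k·ωz = 0.3500·-1 = -0.3500
ω₁ (FL) = (vx − vy − k·ωz)/r = 0.1500/0.05 = 3.0000
ω₂ (FR) = (vx + vy + k·ωz)/r = -0.3500/0.05 = -7.0000
ω₃ (RL) = (vx + vy − k·ωz)/r = 0.3500/0.05 = 7.0000
ω₄ (RR) = (vx − vy + k·ωz)/r = -0.5500/0.05 = -11.0000

(3.0000, -7.0000, 7.0000, -11.0000)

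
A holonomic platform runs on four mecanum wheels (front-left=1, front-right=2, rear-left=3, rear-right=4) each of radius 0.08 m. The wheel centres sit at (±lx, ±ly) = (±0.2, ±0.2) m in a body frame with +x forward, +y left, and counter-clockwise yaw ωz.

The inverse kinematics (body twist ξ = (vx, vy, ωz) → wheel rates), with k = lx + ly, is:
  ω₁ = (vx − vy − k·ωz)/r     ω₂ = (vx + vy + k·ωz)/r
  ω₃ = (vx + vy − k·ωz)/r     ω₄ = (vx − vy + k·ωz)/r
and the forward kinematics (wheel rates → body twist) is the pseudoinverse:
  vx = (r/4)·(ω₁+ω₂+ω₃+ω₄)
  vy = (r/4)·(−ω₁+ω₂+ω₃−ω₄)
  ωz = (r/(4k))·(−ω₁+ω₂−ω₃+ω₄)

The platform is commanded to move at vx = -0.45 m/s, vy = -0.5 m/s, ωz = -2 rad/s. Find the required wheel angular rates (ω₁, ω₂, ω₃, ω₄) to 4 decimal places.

k = lx + ly = 0.2 + 0.2 = 0.4000;  k·ωz = 0.4000·-2 = -0.8000
ω₁ (FL) = (vx − vy − k·ωz)/r = 0.8500/0.08 = 10.6250
ω₂ (FR) = (vx + vy + k·ωz)/r = -1.7500/0.08 = -21.8750
ω₃ (RL) = (vx + vy − k·ωz)/r = -0.1500/0.08 = -1.8750
ω₄ (RR) = (vx − vy + k·ωz)/r = -0.7500/0.08 = -9.3750

(10.6250, -21.8750, -1.8750, -9.3750)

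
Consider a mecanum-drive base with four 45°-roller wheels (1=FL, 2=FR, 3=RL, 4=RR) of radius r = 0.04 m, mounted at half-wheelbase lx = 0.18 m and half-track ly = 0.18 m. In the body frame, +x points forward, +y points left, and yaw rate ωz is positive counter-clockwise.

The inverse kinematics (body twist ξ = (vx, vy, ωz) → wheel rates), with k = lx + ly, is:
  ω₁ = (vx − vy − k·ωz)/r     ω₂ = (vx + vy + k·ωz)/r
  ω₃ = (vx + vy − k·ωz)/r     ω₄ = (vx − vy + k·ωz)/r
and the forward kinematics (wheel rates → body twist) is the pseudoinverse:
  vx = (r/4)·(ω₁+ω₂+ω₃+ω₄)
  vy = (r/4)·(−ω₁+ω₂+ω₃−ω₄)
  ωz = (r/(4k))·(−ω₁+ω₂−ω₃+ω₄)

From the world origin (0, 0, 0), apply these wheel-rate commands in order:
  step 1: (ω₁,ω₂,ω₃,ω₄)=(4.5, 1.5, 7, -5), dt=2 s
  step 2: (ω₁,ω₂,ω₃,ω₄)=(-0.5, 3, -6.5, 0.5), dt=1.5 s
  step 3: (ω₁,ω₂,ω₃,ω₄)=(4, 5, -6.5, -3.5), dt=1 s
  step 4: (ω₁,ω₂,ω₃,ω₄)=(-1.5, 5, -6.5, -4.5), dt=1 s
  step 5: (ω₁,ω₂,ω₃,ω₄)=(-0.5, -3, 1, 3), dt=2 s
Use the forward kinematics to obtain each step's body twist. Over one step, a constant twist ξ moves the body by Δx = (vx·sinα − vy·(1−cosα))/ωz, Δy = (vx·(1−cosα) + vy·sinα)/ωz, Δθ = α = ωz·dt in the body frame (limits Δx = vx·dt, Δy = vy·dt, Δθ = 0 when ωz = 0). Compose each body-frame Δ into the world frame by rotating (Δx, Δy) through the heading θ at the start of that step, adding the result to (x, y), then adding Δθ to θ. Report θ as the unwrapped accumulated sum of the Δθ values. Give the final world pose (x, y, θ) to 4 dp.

(0.0622, 0.0352, -0.0764)

step 1: ξ=(vx,vy,ωz)=(0.0800, 0.0900, -0.4167), dt=2.0 → body Δ=(0.2129, 0.0970, -0.8333) → world pose (0.2129, 0.0970, -0.8333)
step 2: ξ=(vx,vy,ωz)=(-0.0350, -0.0350, 0.2917), dt=1.5 → body Δ=(-0.0395, -0.0621, 0.4375) → world pose (0.1403, 0.0845, -0.3958)
step 3: ξ=(vx,vy,ωz)=(-0.0100, -0.0200, 0.1111), dt=1.0 → body Δ=(-0.0089, -0.0205, 0.1111) → world pose (0.1242, 0.0690, -0.2847)
step 4: ξ=(vx,vy,ωz)=(-0.0750, 0.0450, 0.2361), dt=1.0 → body Δ=(-0.0796, 0.0358, 0.2361) → world pose (0.0579, 0.1256, -0.0486)
step 5: ξ=(vx,vy,ωz)=(0.0050, -0.0450, -0.0139), dt=2.0 → body Δ=(0.0087, -0.0901, -0.0278) → world pose (0.0622, 0.0352, -0.0764)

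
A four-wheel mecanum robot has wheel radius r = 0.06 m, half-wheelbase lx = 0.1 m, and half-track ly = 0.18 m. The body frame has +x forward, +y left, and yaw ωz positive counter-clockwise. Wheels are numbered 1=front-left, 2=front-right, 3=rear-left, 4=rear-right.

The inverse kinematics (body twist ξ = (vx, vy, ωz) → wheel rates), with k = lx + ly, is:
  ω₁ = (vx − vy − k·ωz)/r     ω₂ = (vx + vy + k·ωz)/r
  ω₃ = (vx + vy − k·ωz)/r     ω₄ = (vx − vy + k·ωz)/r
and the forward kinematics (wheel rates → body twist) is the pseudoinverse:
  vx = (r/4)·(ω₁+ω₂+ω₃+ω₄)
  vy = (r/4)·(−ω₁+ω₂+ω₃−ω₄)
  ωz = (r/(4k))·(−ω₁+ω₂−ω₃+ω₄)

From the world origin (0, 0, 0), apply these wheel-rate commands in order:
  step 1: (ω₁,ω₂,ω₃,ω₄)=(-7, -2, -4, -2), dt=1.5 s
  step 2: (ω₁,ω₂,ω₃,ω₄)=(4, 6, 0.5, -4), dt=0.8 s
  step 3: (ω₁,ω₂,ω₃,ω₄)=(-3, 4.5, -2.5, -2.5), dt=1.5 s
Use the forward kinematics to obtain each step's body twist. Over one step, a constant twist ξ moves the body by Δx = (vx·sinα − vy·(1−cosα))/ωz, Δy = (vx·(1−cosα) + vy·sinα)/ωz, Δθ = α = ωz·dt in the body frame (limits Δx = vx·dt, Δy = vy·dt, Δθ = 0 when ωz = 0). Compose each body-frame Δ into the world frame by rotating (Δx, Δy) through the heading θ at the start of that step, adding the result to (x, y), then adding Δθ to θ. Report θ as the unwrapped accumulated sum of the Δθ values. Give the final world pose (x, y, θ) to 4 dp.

step 1: ξ=(vx,vy,ωz)=(-0.2250, 0.0450, 0.3750), dt=1.5 → body Δ=(-0.3385, -0.0284, 0.5625) → world pose (-0.3385, -0.0284, 0.5625)
step 2: ξ=(vx,vy,ωz)=(0.0975, 0.0975, -0.1339), dt=0.8 → body Δ=(0.0820, 0.0737, -0.1071) → world pose (-0.3084, 0.0776, 0.4554)
step 3: ξ=(vx,vy,ωz)=(-0.0525, 0.1125, 0.4018), dt=1.5 → body Δ=(-0.1234, 0.1357, 0.6027) → world pose (-0.4789, 0.1452, 1.0580)

(-0.4789, 0.1452, 1.0580)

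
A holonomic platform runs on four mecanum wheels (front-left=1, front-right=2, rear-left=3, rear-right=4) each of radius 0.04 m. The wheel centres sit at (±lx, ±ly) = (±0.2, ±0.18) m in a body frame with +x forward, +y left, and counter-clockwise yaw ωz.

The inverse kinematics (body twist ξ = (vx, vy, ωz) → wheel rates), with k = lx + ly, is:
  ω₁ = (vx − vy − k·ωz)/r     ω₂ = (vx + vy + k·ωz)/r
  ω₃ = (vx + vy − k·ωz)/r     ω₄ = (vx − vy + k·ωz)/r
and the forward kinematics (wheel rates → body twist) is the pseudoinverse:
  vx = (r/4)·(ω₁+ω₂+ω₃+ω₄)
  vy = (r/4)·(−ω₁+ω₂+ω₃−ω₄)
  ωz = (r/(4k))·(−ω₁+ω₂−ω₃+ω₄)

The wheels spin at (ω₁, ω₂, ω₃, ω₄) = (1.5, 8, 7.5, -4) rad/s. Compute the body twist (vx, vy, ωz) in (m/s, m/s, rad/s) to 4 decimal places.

k = lx + ly = 0.2 + 0.18 = 0.3800
ω₁+ω₂+ω₃+ω₄ = 13.0000  →  vx = (0.04/4)·13.0000 = 0.1300
−ω₁+ω₂+ω₃−ω₄ = 18.0000  →  vy = (0.04/4)·18.0000 = 0.1800
−ω₁+ω₂−ω₃+ω₄ = -5.0000  →  ωz = (0.04/1.5200)·-5.0000 = -0.1316

(0.1300, 0.1800, -0.1316)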